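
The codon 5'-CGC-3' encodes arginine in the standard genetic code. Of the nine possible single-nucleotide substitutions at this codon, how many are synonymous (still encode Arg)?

Position 1: none → 0 synonymous.
Position 2: none → 0 synonymous.
Position 3: CGU, CGA, CGG → 3 synonymous.
Total: 0 + 0 + 3 = 3.

3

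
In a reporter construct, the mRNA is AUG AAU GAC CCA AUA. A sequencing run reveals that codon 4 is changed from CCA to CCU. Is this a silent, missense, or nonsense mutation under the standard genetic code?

Position 12 falls in codon 4: CCA → Pro.
After the substitution the codon is CCU → Pro.
Both encode Pro, so the change is synonymous.

silent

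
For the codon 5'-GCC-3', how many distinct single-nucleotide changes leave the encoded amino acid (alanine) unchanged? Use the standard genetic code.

3

Position 1: none → 0 synonymous.
Position 2: none → 0 synonymous.
Position 3: GCU, GCA, GCG → 3 synonymous.
Total: 0 + 0 + 3 = 3.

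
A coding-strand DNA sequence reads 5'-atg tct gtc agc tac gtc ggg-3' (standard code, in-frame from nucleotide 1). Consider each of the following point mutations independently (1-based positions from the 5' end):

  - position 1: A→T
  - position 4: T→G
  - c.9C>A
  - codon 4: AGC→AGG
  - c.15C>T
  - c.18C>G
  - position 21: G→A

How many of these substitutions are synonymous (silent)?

4

Codon 1: ATG (Met) → TTG (Leu) — missense.
Codon 2: TCT (Ser) → GCT (Ala) — missense.
Codon 3: GTC (Val) → GTA (Val) — synonymous.
Codon 4: AGC (Ser) → AGG (Arg) — missense.
Codon 5: TAC (Tyr) → TAT (Tyr) — synonymous.
Codon 6: GTC (Val) → GTG (Val) — synonymous.
Codon 7: GGG (Gly) → GGA (Gly) — synonymous.
Synonymous: 4 of 7.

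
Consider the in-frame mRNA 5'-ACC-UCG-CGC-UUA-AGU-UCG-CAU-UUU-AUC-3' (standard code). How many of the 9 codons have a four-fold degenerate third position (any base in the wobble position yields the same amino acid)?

Codon 1 ACC (Thr): third position 4-fold.
Codon 2 UCG (Ser): third position 4-fold.
Codon 3 CGC (Arg): third position 4-fold.
Codon 4 UUA (Leu): third position 2-fold.
Codon 5 AGU (Ser): third position 2-fold.
Codon 6 UCG (Ser): third position 4-fold.
Codon 7 CAU (His): third position 2-fold.
Codon 8 UUU (Phe): third position 2-fold.
Codon 9 AUC (Ile): third position 3-fold.
Four-fold degenerate third positions: 4.

4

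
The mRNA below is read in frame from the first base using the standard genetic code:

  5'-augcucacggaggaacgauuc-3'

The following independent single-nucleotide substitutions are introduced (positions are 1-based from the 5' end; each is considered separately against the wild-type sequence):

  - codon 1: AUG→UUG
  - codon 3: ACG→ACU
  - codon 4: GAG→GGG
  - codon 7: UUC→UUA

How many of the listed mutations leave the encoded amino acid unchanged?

1

Codon 1: AUG (Met) → UUG (Leu) — missense.
Codon 3: ACG (Thr) → ACU (Thr) — synonymous.
Codon 4: GAG (Glu) → GGG (Gly) — missense.
Codon 7: UUC (Phe) → UUA (Leu) — missense.
Synonymous: 1 of 4.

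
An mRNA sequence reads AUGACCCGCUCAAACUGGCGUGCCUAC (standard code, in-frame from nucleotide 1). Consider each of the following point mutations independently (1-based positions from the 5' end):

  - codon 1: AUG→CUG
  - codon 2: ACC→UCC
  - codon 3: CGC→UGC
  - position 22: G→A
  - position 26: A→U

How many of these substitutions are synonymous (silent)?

Codon 1: AUG (Met) → CUG (Leu) — missense.
Codon 2: ACC (Thr) → UCC (Ser) — missense.
Codon 3: CGC (Arg) → UGC (Cys) — missense.
Codon 8: GCC (Ala) → ACC (Thr) — missense.
Codon 9: UAC (Tyr) → UUC (Phe) — missense.
Synonymous: 0 of 5.

0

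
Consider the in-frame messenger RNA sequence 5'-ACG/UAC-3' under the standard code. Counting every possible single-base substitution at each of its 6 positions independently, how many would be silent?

Codon 1 (ACG, Thr): 3 synonymous substitutions.
Codon 2 (UAC, Tyr): 1 synonymous substitution.
Total: 3 + 1 = 4.

4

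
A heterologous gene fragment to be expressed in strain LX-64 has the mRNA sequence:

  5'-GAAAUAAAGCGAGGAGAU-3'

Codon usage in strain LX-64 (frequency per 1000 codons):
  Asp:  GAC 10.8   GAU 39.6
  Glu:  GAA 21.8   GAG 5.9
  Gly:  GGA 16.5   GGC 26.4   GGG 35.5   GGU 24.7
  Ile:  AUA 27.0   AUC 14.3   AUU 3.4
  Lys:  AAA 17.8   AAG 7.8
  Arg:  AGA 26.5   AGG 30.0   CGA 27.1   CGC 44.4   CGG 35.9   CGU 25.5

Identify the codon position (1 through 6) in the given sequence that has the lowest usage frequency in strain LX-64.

Codon 1 GAA (Glu): 21.8 per 1000.
Codon 2 AUA (Ile): 27.0 per 1000.
Codon 3 AAG (Lys): 7.8 per 1000.
Codon 4 CGA (Arg): 27.1 per 1000.
Codon 5 GGA (Gly): 16.5 per 1000.
Codon 6 GAU (Asp): 39.6 per 1000.
Lowest frequency is 7.8 at codon 3.

3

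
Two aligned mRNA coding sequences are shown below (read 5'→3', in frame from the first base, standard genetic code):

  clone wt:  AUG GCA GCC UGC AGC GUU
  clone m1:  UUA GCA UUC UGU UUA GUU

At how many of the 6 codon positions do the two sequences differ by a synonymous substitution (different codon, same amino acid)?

Codon 1: AUG Met / UUA Leu — nonsynonymous.
Codon 2: GCA Ala / GCA Ala — identical.
Codon 3: GCC Ala / UUC Phe — nonsynonymous.
Codon 4: UGC Cys / UGU Cys — synonymous.
Codon 5: AGC Ser / UUA Leu — nonsynonymous.
Codon 6: GUU Val / GUU Val — identical.
Synonymous differences: 1.

1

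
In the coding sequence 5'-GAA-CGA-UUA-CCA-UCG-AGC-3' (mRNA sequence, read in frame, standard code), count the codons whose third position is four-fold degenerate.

Codon 1 GAA (Glu): third position 2-fold.
Codon 2 CGA (Arg): third position 4-fold.
Codon 3 UUA (Leu): third position 2-fold.
Codon 4 CCA (Pro): third position 4-fold.
Codon 5 UCG (Ser): third position 4-fold.
Codon 6 AGC (Ser): third position 2-fold.
Four-fold degenerate third positions: 3.

3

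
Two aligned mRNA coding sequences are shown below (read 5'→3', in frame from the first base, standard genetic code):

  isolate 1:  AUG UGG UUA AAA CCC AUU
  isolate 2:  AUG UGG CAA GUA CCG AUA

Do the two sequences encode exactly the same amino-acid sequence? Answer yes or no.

no

Codon 1: AUG Met / AUG Met — identical.
Codon 2: UGG Trp / UGG Trp — identical.
Codon 3: UUA Leu / CAA Gln — nonsynonymous.
Codon 4: AAA Lys / GUA Val — nonsynonymous.
Codon 5: CCC Pro / CCG Pro — synonymous.
Codon 6: AUU Ile / AUA Ile — synonymous.
Nonsynonymous differences: 2 → different protein.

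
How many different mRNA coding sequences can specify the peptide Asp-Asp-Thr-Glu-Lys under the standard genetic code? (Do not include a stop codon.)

64

Asp: 2 codons.
Asp: 2 codons.
Thr: 4 codons.
Glu: 2 codons.
Lys: 2 codons.
2 × 2 × 4 × 2 × 2 = 64.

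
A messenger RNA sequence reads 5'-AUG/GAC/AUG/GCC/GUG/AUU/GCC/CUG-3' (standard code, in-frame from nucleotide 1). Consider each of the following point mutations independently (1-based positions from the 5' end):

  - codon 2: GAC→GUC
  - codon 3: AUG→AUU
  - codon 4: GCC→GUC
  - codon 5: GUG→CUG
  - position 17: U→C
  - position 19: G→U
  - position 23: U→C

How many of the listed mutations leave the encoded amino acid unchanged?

0

Codon 2: GAC (Asp) → GUC (Val) — missense.
Codon 3: AUG (Met) → AUU (Ile) — missense.
Codon 4: GCC (Ala) → GUC (Val) — missense.
Codon 5: GUG (Val) → CUG (Leu) — missense.
Codon 6: AUU (Ile) → ACU (Thr) — missense.
Codon 7: GCC (Ala) → UCC (Ser) — missense.
Codon 8: CUG (Leu) → CCG (Pro) — missense.
Synonymous: 0 of 7.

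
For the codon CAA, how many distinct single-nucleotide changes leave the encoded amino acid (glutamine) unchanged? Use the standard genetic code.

Position 1: none → 0 synonymous.
Position 2: none → 0 synonymous.
Position 3: CAG → 1 synonymous.
Total: 0 + 0 + 1 = 1.

1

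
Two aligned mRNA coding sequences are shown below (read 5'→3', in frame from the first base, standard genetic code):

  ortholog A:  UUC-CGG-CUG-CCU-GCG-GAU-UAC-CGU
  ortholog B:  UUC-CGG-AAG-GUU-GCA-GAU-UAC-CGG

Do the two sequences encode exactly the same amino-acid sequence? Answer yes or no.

no

Codon 1: UUC Phe / UUC Phe — identical.
Codon 2: CGG Arg / CGG Arg — identical.
Codon 3: CUG Leu / AAG Lys — nonsynonymous.
Codon 4: CCU Pro / GUU Val — nonsynonymous.
Codon 5: GCG Ala / GCA Ala — synonymous.
Codon 6: GAU Asp / GAU Asp — identical.
Codon 7: UAC Tyr / UAC Tyr — identical.
Codon 8: CGU Arg / CGG Arg — synonymous.
Nonsynonymous differences: 2 → different protein.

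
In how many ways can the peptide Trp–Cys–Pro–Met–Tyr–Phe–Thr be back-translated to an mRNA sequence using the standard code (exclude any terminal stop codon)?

128

Trp: 1 codon.
Cys: 2 codons.
Pro: 4 codons.
Met: 1 codon.
Tyr: 2 codons.
Phe: 2 codons.
Thr: 4 codons.
1 × 2 × 4 × 1 × 2 × 2 × 4 = 128.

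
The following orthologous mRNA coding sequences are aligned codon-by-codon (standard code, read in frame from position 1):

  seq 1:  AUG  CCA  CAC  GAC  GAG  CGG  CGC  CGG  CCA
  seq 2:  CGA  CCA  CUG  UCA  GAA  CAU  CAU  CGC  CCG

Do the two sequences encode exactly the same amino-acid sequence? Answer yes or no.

Codon 1: AUG Met / CGA Arg — nonsynonymous.
Codon 2: CCA Pro / CCA Pro — identical.
Codon 3: CAC His / CUG Leu — nonsynonymous.
Codon 4: GAC Asp / UCA Ser — nonsynonymous.
Codon 5: GAG Glu / GAA Glu — synonymous.
Codon 6: CGG Arg / CAU His — nonsynonymous.
Codon 7: CGC Arg / CAU His — nonsynonymous.
Codon 8: CGG Arg / CGC Arg — synonymous.
Codon 9: CCA Pro / CCG Pro — synonymous.
Nonsynonymous differences: 5 → different protein.

no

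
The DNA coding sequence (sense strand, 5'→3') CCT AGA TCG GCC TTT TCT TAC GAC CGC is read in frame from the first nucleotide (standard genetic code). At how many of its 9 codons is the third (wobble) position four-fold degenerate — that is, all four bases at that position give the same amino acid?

5

Codon 1 CCT (Pro): third position 4-fold.
Codon 2 AGA (Arg): third position 2-fold.
Codon 3 TCG (Ser): third position 4-fold.
Codon 4 GCC (Ala): third position 4-fold.
Codon 5 TTT (Phe): third position 2-fold.
Codon 6 TCT (Ser): third position 4-fold.
Codon 7 TAC (Tyr): third position 2-fold.
Codon 8 GAC (Asp): third position 2-fold.
Codon 9 CGC (Arg): third position 4-fold.
Four-fold degenerate third positions: 5.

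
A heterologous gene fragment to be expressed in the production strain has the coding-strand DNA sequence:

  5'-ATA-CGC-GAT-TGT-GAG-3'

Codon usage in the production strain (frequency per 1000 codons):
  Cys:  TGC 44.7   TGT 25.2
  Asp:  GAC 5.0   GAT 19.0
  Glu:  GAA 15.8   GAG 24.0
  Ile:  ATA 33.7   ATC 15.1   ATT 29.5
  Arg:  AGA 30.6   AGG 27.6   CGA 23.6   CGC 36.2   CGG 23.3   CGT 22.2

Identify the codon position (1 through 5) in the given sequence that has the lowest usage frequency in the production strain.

3

Codon 1 ATA (Ile): 33.7 per 1000.
Codon 2 CGC (Arg): 36.2 per 1000.
Codon 3 GAT (Asp): 19.0 per 1000.
Codon 4 TGT (Cys): 25.2 per 1000.
Codon 5 GAG (Glu): 24.0 per 1000.
Lowest frequency is 19.0 at codon 3.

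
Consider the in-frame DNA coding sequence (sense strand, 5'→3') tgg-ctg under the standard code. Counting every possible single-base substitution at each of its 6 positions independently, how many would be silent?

Codon 1 (TGG, Trp): 0 synonymous substitutions.
Codon 2 (CTG, Leu): 4 synonymous substitutions.
Total: 0 + 4 = 4.

4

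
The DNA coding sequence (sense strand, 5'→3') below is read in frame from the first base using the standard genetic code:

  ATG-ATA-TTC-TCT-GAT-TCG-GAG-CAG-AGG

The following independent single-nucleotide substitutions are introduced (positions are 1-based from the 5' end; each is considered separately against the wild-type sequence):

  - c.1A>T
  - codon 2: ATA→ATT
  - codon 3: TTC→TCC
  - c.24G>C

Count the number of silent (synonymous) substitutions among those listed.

1

Codon 1: ATG (Met) → TTG (Leu) — missense.
Codon 2: ATA (Ile) → ATT (Ile) — synonymous.
Codon 3: TTC (Phe) → TCC (Ser) — missense.
Codon 8: CAG (Gln) → CAC (His) — missense.
Synonymous: 1 of 4.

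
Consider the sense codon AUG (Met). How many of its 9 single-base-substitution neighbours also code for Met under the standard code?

0

Position 1: none → 0 synonymous.
Position 2: none → 0 synonymous.
Position 3: none → 0 synonymous.
Total: 0 + 0 + 0 = 0.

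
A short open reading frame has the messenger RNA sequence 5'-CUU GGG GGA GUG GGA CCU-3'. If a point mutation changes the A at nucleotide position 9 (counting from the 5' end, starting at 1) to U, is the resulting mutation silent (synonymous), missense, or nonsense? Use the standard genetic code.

silent

Position 9 falls in codon 3: GGA → Gly.
After the substitution the codon is GGU → Gly.
Both encode Gly, so the change is synonymous.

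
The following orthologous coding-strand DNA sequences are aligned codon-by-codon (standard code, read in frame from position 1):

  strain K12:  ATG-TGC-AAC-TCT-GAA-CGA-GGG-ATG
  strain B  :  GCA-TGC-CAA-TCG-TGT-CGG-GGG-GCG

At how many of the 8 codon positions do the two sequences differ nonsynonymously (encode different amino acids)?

Codon 1: ATG Met / GCA Ala — nonsynonymous.
Codon 2: TGC Cys / TGC Cys — identical.
Codon 3: AAC Asn / CAA Gln — nonsynonymous.
Codon 4: TCT Ser / TCG Ser — synonymous.
Codon 5: GAA Glu / TGT Cys — nonsynonymous.
Codon 6: CGA Arg / CGG Arg — synonymous.
Codon 7: GGG Gly / GGG Gly — identical.
Codon 8: ATG Met / GCG Ala — nonsynonymous.
Nonsynonymous differences: 4.

4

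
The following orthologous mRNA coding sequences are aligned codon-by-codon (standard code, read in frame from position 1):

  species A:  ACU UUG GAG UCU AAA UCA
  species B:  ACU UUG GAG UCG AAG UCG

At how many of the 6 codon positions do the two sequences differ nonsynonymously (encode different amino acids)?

0

Codon 1: ACU Thr / ACU Thr — identical.
Codon 2: UUG Leu / UUG Leu — identical.
Codon 3: GAG Glu / GAG Glu — identical.
Codon 4: UCU Ser / UCG Ser — synonymous.
Codon 5: AAA Lys / AAG Lys — synonymous.
Codon 6: UCA Ser / UCG Ser — synonymous.
Nonsynonymous differences: 0.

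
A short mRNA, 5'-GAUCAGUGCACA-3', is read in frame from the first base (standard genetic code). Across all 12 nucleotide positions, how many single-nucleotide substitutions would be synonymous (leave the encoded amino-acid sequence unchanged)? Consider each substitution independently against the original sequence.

Codon 1 (GAU, Asp): 1 synonymous substitution.
Codon 2 (CAG, Gln): 1 synonymous substitution.
Codon 3 (UGC, Cys): 1 synonymous substitution.
Codon 4 (ACA, Thr): 3 synonymous substitutions.
Total: 1 + 1 + 1 + 3 = 6.

6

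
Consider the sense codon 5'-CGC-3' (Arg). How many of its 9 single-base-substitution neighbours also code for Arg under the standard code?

3

Position 1: none → 0 synonymous.
Position 2: none → 0 synonymous.
Position 3: CGU, CGA, CGG → 3 synonymous.
Total: 0 + 0 + 3 = 3.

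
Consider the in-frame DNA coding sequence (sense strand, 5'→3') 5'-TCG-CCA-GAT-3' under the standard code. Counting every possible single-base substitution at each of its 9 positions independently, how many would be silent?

Codon 1 (TCG, Ser): 3 synonymous substitutions.
Codon 2 (CCA, Pro): 3 synonymous substitutions.
Codon 3 (GAT, Asp): 1 synonymous substitution.
Total: 3 + 3 + 1 = 7.

7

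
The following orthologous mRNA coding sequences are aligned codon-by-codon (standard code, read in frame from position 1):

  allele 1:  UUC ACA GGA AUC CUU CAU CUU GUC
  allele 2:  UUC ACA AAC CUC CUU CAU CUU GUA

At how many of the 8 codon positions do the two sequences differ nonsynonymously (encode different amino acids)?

2

Codon 1: UUC Phe / UUC Phe — identical.
Codon 2: ACA Thr / ACA Thr — identical.
Codon 3: GGA Gly / AAC Asn — nonsynonymous.
Codon 4: AUC Ile / CUC Leu — nonsynonymous.
Codon 5: CUU Leu / CUU Leu — identical.
Codon 6: CAU His / CAU His — identical.
Codon 7: CUU Leu / CUU Leu — identical.
Codon 8: GUC Val / GUA Val — synonymous.
Nonsynonymous differences: 2.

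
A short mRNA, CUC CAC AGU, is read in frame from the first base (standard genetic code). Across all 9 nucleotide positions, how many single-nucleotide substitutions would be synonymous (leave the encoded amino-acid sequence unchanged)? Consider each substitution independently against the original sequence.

5

Codon 1 (CUC, Leu): 3 synonymous substitutions.
Codon 2 (CAC, His): 1 synonymous substitution.
Codon 3 (AGU, Ser): 1 synonymous substitution.
Total: 3 + 1 + 1 = 5.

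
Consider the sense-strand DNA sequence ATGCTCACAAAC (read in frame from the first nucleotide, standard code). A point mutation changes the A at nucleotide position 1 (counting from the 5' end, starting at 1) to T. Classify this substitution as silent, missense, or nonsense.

Position 1 falls in codon 1: ATG → Met.
After the substitution the codon is TTG → Leu.
Met ≠ Leu, so this is a missense mutation.

missense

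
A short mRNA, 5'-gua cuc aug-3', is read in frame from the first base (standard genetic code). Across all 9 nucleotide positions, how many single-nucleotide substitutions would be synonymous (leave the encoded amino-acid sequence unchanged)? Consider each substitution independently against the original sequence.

6

Codon 1 (GUA, Val): 3 synonymous substitutions.
Codon 2 (CUC, Leu): 3 synonymous substitutions.
Codon 3 (AUG, Met): 0 synonymous substitutions.
Total: 3 + 3 + 0 = 6.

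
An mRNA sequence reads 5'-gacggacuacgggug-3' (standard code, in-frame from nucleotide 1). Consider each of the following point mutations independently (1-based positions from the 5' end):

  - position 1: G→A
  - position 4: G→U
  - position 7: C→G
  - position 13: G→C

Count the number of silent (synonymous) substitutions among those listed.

Codon 1: GAC (Asp) → AAC (Asn) — missense.
Codon 2: GGA (Gly) → UGA (Stop) — nonsense.
Codon 3: CUA (Leu) → GUA (Val) — missense.
Codon 5: GUG (Val) → CUG (Leu) — missense.
Synonymous: 0 of 4.

0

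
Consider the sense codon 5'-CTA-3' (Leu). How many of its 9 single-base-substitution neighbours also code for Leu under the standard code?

Position 1: TTA → 1 synonymous.
Position 2: none → 0 synonymous.
Position 3: CTT, CTC, CTG → 3 synonymous.
Total: 1 + 0 + 3 = 4.

4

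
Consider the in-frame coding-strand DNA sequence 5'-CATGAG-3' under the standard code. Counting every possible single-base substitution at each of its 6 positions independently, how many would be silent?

Codon 1 (CAT, His): 1 synonymous substitution.
Codon 2 (GAG, Glu): 1 synonymous substitution.
Total: 1 + 1 = 2.

2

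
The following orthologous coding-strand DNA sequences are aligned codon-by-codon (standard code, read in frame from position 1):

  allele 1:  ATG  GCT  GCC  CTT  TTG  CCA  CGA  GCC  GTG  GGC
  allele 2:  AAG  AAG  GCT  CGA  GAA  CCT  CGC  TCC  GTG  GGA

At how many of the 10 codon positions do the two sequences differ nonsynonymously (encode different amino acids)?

Codon 1: ATG Met / AAG Lys — nonsynonymous.
Codon 2: GCT Ala / AAG Lys — nonsynonymous.
Codon 3: GCC Ala / GCT Ala — synonymous.
Codon 4: CTT Leu / CGA Arg — nonsynonymous.
Codon 5: TTG Leu / GAA Glu — nonsynonymous.
Codon 6: CCA Pro / CCT Pro — synonymous.
Codon 7: CGA Arg / CGC Arg — synonymous.
Codon 8: GCC Ala / TCC Ser — nonsynonymous.
Codon 9: GTG Val / GTG Val — identical.
Codon 10: GGC Gly / GGA Gly — synonymous.
Nonsynonymous differences: 5.

5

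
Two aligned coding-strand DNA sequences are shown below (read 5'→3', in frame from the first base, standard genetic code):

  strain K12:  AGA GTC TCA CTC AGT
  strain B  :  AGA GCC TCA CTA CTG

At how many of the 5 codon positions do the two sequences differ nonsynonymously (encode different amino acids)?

2

Codon 1: AGA Arg / AGA Arg — identical.
Codon 2: GTC Val / GCC Ala — nonsynonymous.
Codon 3: TCA Ser / TCA Ser — identical.
Codon 4: CTC Leu / CTA Leu — synonymous.
Codon 5: AGT Ser / CTG Leu — nonsynonymous.
Nonsynonymous differences: 2.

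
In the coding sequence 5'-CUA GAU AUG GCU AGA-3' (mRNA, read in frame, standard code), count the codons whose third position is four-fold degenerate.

2

Codon 1 CUA (Leu): third position 4-fold.
Codon 2 GAU (Asp): third position 2-fold.
Codon 3 AUG (Met): third position 1-fold.
Codon 4 GCU (Ala): third position 4-fold.
Codon 5 AGA (Arg): third position 2-fold.
Four-fold degenerate third positions: 2.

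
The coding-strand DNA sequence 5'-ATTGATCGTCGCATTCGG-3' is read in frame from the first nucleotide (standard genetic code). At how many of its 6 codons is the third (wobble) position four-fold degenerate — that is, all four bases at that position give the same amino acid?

Codon 1 ATT (Ile): third position 3-fold.
Codon 2 GAT (Asp): third position 2-fold.
Codon 3 CGT (Arg): third position 4-fold.
Codon 4 CGC (Arg): third position 4-fold.
Codon 5 ATT (Ile): third position 3-fold.
Codon 6 CGG (Arg): third position 4-fold.
Four-fold degenerate third positions: 3.

3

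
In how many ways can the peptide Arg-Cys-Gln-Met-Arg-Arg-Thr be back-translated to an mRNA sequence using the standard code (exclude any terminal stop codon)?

Arg: 6 codons.
Cys: 2 codons.
Gln: 2 codons.
Met: 1 codon.
Arg: 6 codons.
Arg: 6 codons.
Thr: 4 codons.
6 × 2 × 2 × 1 × 6 × 6 × 4 = 3456.

3456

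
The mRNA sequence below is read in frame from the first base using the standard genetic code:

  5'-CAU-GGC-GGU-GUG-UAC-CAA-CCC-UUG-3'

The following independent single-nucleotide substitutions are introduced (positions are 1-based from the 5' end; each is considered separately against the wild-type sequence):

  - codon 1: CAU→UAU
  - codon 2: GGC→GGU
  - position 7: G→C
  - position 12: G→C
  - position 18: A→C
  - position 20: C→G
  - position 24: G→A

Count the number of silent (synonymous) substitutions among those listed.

3

Codon 1: CAU (His) → UAU (Tyr) — missense.
Codon 2: GGC (Gly) → GGU (Gly) — synonymous.
Codon 3: GGU (Gly) → CGU (Arg) — missense.
Codon 4: GUG (Val) → GUC (Val) — synonymous.
Codon 6: CAA (Gln) → CAC (His) — missense.
Codon 7: CCC (Pro) → CGC (Arg) — missense.
Codon 8: UUG (Leu) → UUA (Leu) — synonymous.
Synonymous: 3 of 7.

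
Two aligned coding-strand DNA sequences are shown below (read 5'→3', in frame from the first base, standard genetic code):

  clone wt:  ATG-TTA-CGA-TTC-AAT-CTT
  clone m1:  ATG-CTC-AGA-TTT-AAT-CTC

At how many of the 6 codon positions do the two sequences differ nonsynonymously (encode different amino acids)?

Codon 1: ATG Met / ATG Met — identical.
Codon 2: TTA Leu / CTC Leu — synonymous.
Codon 3: CGA Arg / AGA Arg — synonymous.
Codon 4: TTC Phe / TTT Phe — synonymous.
Codon 5: AAT Asn / AAT Asn — identical.
Codon 6: CTT Leu / CTC Leu — synonymous.
Nonsynonymous differences: 0.

0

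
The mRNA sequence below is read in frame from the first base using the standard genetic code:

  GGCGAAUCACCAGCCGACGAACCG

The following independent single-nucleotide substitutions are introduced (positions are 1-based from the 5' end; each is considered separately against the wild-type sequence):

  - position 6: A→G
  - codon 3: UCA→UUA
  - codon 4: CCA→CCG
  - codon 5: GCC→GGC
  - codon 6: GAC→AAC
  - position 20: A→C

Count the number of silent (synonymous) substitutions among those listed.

Codon 2: GAA (Glu) → GAG (Glu) — synonymous.
Codon 3: UCA (Ser) → UUA (Leu) — missense.
Codon 4: CCA (Pro) → CCG (Pro) — synonymous.
Codon 5: GCC (Ala) → GGC (Gly) — missense.
Codon 6: GAC (Asp) → AAC (Asn) — missense.
Codon 7: GAA (Glu) → GCA (Ala) — missense.
Synonymous: 2 of 6.

2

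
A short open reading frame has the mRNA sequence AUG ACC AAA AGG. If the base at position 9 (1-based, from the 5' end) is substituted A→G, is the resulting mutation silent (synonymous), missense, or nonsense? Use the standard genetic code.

silent

Position 9 falls in codon 3: AAA → Lys.
After the substitution the codon is AAG → Lys.
Both encode Lys, so the change is synonymous.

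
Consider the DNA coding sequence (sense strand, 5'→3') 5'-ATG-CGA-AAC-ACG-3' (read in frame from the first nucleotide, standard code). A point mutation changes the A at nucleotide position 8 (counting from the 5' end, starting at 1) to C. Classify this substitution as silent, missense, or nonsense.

missense

Position 8 falls in codon 3: AAC → Asn.
After the substitution the codon is ACC → Thr.
Asn ≠ Thr, so this is a missense mutation.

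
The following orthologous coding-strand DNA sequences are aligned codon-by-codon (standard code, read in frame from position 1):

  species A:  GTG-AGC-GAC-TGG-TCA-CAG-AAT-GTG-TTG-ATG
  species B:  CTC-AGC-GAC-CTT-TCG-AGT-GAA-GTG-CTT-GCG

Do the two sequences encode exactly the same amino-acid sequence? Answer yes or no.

no

Codon 1: GTG Val / CTC Leu — nonsynonymous.
Codon 2: AGC Ser / AGC Ser — identical.
Codon 3: GAC Asp / GAC Asp — identical.
Codon 4: TGG Trp / CTT Leu — nonsynonymous.
Codon 5: TCA Ser / TCG Ser — synonymous.
Codon 6: CAG Gln / AGT Ser — nonsynonymous.
Codon 7: AAT Asn / GAA Glu — nonsynonymous.
Codon 8: GTG Val / GTG Val — identical.
Codon 9: TTG Leu / CTT Leu — synonymous.
Codon 10: ATG Met / GCG Ala — nonsynonymous.
Nonsynonymous differences: 5 → different protein.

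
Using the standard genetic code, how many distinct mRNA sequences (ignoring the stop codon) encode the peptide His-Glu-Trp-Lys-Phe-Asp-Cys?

64

His: 2 codons.
Glu: 2 codons.
Trp: 1 codon.
Lys: 2 codons.
Phe: 2 codons.
Asp: 2 codons.
Cys: 2 codons.
2 × 2 × 1 × 2 × 2 × 2 × 2 = 64.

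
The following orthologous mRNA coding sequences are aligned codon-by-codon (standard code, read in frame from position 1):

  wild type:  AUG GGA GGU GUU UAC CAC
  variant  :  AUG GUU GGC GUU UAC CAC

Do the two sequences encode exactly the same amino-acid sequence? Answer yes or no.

no

Codon 1: AUG Met / AUG Met — identical.
Codon 2: GGA Gly / GUU Val — nonsynonymous.
Codon 3: GGU Gly / GGC Gly — synonymous.
Codon 4: GUU Val / GUU Val — identical.
Codon 5: UAC Tyr / UAC Tyr — identical.
Codon 6: CAC His / CAC His — identical.
Nonsynonymous differences: 1 → different protein.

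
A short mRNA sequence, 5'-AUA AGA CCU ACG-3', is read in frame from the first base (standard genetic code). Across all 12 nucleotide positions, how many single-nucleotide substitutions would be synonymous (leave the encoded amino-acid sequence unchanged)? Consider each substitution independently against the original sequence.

10

Codon 1 (AUA, Ile): 2 synonymous substitutions.
Codon 2 (AGA, Arg): 2 synonymous substitutions.
Codon 3 (CCU, Pro): 3 synonymous substitutions.
Codon 4 (ACG, Thr): 3 synonymous substitutions.
Total: 2 + 2 + 3 + 3 = 10.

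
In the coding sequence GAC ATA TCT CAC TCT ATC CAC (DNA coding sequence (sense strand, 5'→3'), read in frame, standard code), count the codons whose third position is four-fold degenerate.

Codon 1 GAC (Asp): third position 2-fold.
Codon 2 ATA (Ile): third position 3-fold.
Codon 3 TCT (Ser): third position 4-fold.
Codon 4 CAC (His): third position 2-fold.
Codon 5 TCT (Ser): third position 4-fold.
Codon 6 ATC (Ile): third position 3-fold.
Codon 7 CAC (His): third position 2-fold.
Four-fold degenerate third positions: 2.

2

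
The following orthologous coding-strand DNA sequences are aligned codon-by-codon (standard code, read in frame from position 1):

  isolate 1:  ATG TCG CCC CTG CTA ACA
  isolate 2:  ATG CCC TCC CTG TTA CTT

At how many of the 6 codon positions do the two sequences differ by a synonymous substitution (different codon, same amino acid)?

1

Codon 1: ATG Met / ATG Met — identical.
Codon 2: TCG Ser / CCC Pro — nonsynonymous.
Codon 3: CCC Pro / TCC Ser — nonsynonymous.
Codon 4: CTG Leu / CTG Leu — identical.
Codon 5: CTA Leu / TTA Leu — synonymous.
Codon 6: ACA Thr / CTT Leu — nonsynonymous.
Synonymous differences: 1.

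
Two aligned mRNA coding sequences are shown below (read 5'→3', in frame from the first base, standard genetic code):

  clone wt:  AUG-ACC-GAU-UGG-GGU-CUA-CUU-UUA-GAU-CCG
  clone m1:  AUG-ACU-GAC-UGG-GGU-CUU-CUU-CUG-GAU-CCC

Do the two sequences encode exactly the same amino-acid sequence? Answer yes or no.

yes

Codon 1: AUG Met / AUG Met — identical.
Codon 2: ACC Thr / ACU Thr — synonymous.
Codon 3: GAU Asp / GAC Asp — synonymous.
Codon 4: UGG Trp / UGG Trp — identical.
Codon 5: GGU Gly / GGU Gly — identical.
Codon 6: CUA Leu / CUU Leu — synonymous.
Codon 7: CUU Leu / CUU Leu — identical.
Codon 8: UUA Leu / CUG Leu — synonymous.
Codon 9: GAU Asp / GAU Asp — identical.
Codon 10: CCG Pro / CCC Pro — synonymous.
Nonsynonymous differences: 0 → same protein.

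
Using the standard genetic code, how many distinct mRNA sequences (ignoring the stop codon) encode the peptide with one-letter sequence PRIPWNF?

1152

Pro: 4 codons.
Arg: 6 codons.
Ile: 3 codons.
Pro: 4 codons.
Trp: 1 codon.
Asn: 2 codons.
Phe: 2 codons.
4 × 6 × 3 × 4 × 1 × 2 × 2 = 1152.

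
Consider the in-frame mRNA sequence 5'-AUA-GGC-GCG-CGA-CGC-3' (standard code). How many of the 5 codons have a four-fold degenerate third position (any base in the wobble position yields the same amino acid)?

Codon 1 AUA (Ile): third position 3-fold.
Codon 2 GGC (Gly): third position 4-fold.
Codon 3 GCG (Ala): third position 4-fold.
Codon 4 CGA (Arg): third position 4-fold.
Codon 5 CGC (Arg): third position 4-fold.
Four-fold degenerate third positions: 4.

4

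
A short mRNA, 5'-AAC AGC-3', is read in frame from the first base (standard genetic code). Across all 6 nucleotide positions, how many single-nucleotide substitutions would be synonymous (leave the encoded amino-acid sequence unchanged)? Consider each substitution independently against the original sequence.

Codon 1 (AAC, Asn): 1 synonymous substitution.
Codon 2 (AGC, Ser): 1 synonymous substitution.
Total: 1 + 1 = 2.

2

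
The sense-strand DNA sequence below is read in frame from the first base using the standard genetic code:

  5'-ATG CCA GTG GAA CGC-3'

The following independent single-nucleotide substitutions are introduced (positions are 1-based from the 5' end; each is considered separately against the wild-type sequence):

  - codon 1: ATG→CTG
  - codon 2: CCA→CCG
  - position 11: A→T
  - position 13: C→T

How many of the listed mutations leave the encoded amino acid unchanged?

1

Codon 1: ATG (Met) → CTG (Leu) — missense.
Codon 2: CCA (Pro) → CCG (Pro) — synonymous.
Codon 4: GAA (Glu) → GTA (Val) — missense.
Codon 5: CGC (Arg) → TGC (Cys) — missense.
Synonymous: 1 of 4.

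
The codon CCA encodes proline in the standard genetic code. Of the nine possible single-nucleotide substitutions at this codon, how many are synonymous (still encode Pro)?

Position 1: none → 0 synonymous.
Position 2: none → 0 synonymous.
Position 3: CCT, CCC, CCG → 3 synonymous.
Total: 0 + 0 + 3 = 3.

3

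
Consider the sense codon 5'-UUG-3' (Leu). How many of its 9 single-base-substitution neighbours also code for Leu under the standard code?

Position 1: CUG → 1 synonymous.
Position 2: none → 0 synonymous.
Position 3: UUA → 1 synonymous.
Total: 1 + 0 + 1 = 2.

2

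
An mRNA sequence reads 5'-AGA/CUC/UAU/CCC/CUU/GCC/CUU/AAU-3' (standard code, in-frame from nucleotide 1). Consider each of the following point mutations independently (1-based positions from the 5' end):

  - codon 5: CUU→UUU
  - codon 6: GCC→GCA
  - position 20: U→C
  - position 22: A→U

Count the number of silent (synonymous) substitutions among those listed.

Codon 5: CUU (Leu) → UUU (Phe) — missense.
Codon 6: GCC (Ala) → GCA (Ala) — synonymous.
Codon 7: CUU (Leu) → CCU (Pro) — missense.
Codon 8: AAU (Asn) → UAU (Tyr) — missense.
Synonymous: 1 of 4.

1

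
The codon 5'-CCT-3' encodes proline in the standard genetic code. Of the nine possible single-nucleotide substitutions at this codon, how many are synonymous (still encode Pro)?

Position 1: none → 0 synonymous.
Position 2: none → 0 synonymous.
Position 3: CCC, CCA, CCG → 3 synonymous.
Total: 0 + 0 + 3 = 3.

3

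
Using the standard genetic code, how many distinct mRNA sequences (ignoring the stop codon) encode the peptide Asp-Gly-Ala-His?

Asp: 2 codons.
Gly: 4 codons.
Ala: 4 codons.
His: 2 codons.
2 × 4 × 4 × 2 = 64.

64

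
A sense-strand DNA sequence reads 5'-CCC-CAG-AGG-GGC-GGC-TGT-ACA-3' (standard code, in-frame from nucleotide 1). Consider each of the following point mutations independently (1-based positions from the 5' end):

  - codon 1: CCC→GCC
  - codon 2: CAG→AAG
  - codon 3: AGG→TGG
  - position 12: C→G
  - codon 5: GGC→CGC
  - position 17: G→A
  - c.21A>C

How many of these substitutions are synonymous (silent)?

Codon 1: CCC (Pro) → GCC (Ala) — missense.
Codon 2: CAG (Gln) → AAG (Lys) — missense.
Codon 3: AGG (Arg) → TGG (Trp) — missense.
Codon 4: GGC (Gly) → GGG (Gly) — synonymous.
Codon 5: GGC (Gly) → CGC (Arg) — missense.
Codon 6: TGT (Cys) → TAT (Tyr) — missense.
Codon 7: ACA (Thr) → ACC (Thr) — synonymous.
Synonymous: 2 of 7.

2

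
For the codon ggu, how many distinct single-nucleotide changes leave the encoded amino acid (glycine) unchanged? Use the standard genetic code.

Position 1: none → 0 synonymous.
Position 2: none → 0 synonymous.
Position 3: GGC, GGA, GGG → 3 synonymous.
Total: 0 + 0 + 3 = 3.

3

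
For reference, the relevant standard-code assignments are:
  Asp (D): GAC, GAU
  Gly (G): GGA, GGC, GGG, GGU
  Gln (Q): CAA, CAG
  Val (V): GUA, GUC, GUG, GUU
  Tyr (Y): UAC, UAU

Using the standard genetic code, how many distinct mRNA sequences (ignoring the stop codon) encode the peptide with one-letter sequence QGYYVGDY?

Gln: 2 codons.
Gly: 4 codons.
Tyr: 2 codons.
Tyr: 2 codons.
Val: 4 codons.
Gly: 4 codons.
Asp: 2 codons.
Tyr: 2 codons.
2 × 4 × 2 × 2 × 4 × 4 × 2 × 2 = 2048.

2048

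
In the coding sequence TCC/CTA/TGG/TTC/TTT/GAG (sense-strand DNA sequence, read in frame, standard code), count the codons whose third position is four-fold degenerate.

2

Codon 1 TCC (Ser): third position 4-fold.
Codon 2 CTA (Leu): third position 4-fold.
Codon 3 TGG (Trp): third position 1-fold.
Codon 4 TTC (Phe): third position 2-fold.
Codon 5 TTT (Phe): third position 2-fold.
Codon 6 GAG (Glu): third position 2-fold.
Four-fold degenerate third positions: 2.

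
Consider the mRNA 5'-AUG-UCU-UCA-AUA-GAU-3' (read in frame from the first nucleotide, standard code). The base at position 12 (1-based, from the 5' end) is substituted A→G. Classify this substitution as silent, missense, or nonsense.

missense

Position 12 falls in codon 4: AUA → Ile.
After the substitution the codon is AUG → Met.
Ile ≠ Met, so this is a missense mutation.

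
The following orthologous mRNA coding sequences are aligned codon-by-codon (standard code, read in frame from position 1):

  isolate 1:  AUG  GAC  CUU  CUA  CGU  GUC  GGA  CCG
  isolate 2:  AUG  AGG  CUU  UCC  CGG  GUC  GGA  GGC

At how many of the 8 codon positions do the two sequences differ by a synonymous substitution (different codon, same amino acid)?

Codon 1: AUG Met / AUG Met — identical.
Codon 2: GAC Asp / AGG Arg — nonsynonymous.
Codon 3: CUU Leu / CUU Leu — identical.
Codon 4: CUA Leu / UCC Ser — nonsynonymous.
Codon 5: CGU Arg / CGG Arg — synonymous.
Codon 6: GUC Val / GUC Val — identical.
Codon 7: GGA Gly / GGA Gly — identical.
Codon 8: CCG Pro / GGC Gly — nonsynonymous.
Synonymous differences: 1.

1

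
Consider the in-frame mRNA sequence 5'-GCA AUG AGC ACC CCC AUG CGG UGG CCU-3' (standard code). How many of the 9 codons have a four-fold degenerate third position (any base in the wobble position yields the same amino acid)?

Codon 1 GCA (Ala): third position 4-fold.
Codon 2 AUG (Met): third position 1-fold.
Codon 3 AGC (Ser): third position 2-fold.
Codon 4 ACC (Thr): third position 4-fold.
Codon 5 CCC (Pro): third position 4-fold.
Codon 6 AUG (Met): third position 1-fold.
Codon 7 CGG (Arg): third position 4-fold.
Codon 8 UGG (Trp): third position 1-fold.
Codon 9 CCU (Pro): third position 4-fold.
Four-fold degenerate third positions: 5.

5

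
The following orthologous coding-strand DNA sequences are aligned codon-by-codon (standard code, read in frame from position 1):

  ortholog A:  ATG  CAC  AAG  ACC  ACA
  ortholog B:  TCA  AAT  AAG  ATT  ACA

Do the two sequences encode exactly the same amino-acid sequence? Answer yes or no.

Codon 1: ATG Met / TCA Ser — nonsynonymous.
Codon 2: CAC His / AAT Asn — nonsynonymous.
Codon 3: AAG Lys / AAG Lys — identical.
Codon 4: ACC Thr / ATT Ile — nonsynonymous.
Codon 5: ACA Thr / ACA Thr — identical.
Nonsynonymous differences: 3 → different protein.

no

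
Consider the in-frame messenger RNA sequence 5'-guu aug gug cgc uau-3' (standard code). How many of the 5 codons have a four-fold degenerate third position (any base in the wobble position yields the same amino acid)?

Codon 1 GUU (Val): third position 4-fold.
Codon 2 AUG (Met): third position 1-fold.
Codon 3 GUG (Val): third position 4-fold.
Codon 4 CGC (Arg): third position 4-fold.
Codon 5 UAU (Tyr): third position 2-fold.
Four-fold degenerate third positions: 3.

3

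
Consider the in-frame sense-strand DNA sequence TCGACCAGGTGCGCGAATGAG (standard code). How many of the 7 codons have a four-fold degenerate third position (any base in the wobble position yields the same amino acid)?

3

Codon 1 TCG (Ser): third position 4-fold.
Codon 2 ACC (Thr): third position 4-fold.
Codon 3 AGG (Arg): third position 2-fold.
Codon 4 TGC (Cys): third position 2-fold.
Codon 5 GCG (Ala): third position 4-fold.
Codon 6 AAT (Asn): third position 2-fold.
Codon 7 GAG (Glu): third position 2-fold.
Four-fold degenerate third positions: 3.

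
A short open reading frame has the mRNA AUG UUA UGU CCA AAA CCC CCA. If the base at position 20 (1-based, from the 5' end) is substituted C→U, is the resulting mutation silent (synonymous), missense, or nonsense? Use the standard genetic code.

Position 20 falls in codon 7: CCA → Pro.
After the substitution the codon is CUA → Leu.
Pro ≠ Leu, so this is a missense mutation.

missense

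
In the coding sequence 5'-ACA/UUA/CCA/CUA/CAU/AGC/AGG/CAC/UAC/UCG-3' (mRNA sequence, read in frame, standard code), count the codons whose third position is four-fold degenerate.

4

Codon 1 ACA (Thr): third position 4-fold.
Codon 2 UUA (Leu): third position 2-fold.
Codon 3 CCA (Pro): third position 4-fold.
Codon 4 CUA (Leu): third position 4-fold.
Codon 5 CAU (His): third position 2-fold.
Codon 6 AGC (Ser): third position 2-fold.
Codon 7 AGG (Arg): third position 2-fold.
Codon 8 CAC (His): third position 2-fold.
Codon 9 UAC (Tyr): third position 2-fold.
Codon 10 UCG (Ser): third position 4-fold.
Four-fold degenerate third positions: 4.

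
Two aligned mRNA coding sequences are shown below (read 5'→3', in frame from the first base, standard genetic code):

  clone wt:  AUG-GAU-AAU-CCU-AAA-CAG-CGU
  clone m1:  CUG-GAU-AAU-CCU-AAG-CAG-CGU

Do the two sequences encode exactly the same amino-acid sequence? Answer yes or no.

no

Codon 1: AUG Met / CUG Leu — nonsynonymous.
Codon 2: GAU Asp / GAU Asp — identical.
Codon 3: AAU Asn / AAU Asn — identical.
Codon 4: CCU Pro / CCU Pro — identical.
Codon 5: AAA Lys / AAG Lys — synonymous.
Codon 6: CAG Gln / CAG Gln — identical.
Codon 7: CGU Arg / CGU Arg — identical.
Nonsynonymous differences: 1 → different protein.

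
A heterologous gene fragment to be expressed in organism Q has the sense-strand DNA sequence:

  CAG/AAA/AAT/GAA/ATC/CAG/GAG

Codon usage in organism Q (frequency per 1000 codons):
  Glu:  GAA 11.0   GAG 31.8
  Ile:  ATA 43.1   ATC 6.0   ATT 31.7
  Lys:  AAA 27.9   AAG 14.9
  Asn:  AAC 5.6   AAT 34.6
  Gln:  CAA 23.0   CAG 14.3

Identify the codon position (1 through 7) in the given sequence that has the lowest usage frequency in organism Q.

Codon 1 CAG (Gln): 14.3 per 1000.
Codon 2 AAA (Lys): 27.9 per 1000.
Codon 3 AAT (Asn): 34.6 per 1000.
Codon 4 GAA (Glu): 11.0 per 1000.
Codon 5 ATC (Ile): 6.0 per 1000.
Codon 6 CAG (Gln): 14.3 per 1000.
Codon 7 GAG (Glu): 31.8 per 1000.
Lowest frequency is 6.0 at codon 5.

5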